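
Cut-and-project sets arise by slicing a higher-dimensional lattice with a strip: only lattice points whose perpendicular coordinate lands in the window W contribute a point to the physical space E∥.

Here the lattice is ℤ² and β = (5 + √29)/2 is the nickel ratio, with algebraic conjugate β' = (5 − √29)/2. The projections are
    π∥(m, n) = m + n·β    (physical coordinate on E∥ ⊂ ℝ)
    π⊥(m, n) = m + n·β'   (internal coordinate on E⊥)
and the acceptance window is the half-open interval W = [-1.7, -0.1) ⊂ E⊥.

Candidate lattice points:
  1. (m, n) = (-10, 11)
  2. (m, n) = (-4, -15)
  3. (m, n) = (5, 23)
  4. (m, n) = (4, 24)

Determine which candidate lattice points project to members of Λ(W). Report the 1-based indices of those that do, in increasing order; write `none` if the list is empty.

2, 4

β' = (5−√29)/2 ≈ -0.19258.
#1 (-10,11): internal coord -10 + (11)·β' = -12.11841; -12.11841 ∉ [-1.7, -0.1) → out
#2 (-4,-15): internal coord -4 + (-15)·β' = -1.11126; -1.11126 ∈ [-1.7, -0.1) → IN Λ
#3 (5,23): internal coord 5 + (23)·β' = +0.57060; +0.57060 ∉ [-1.7, -0.1) → out
#4 (4,24): internal coord 4 + (24)·β' = -0.62198; -0.62198 ∈ [-1.7, -0.1) → IN Λ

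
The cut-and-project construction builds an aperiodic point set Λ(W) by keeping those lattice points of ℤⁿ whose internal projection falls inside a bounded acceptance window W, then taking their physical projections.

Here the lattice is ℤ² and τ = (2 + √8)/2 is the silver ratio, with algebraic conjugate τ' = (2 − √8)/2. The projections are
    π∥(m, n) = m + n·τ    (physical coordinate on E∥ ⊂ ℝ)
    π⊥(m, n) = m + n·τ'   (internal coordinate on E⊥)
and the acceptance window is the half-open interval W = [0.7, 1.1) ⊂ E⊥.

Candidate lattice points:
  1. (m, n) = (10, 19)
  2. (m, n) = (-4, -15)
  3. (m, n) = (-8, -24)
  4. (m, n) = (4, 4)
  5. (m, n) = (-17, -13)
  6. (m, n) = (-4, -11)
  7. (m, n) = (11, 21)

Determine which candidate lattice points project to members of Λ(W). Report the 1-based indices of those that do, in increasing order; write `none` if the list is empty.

none

Compute τ' = (2−√8)/2 = -0.41421, so π⊥(m,n) = m -0.41421·n.
candidate 1: (m,n)=(10,19) → π∥ = 10+19·τ ≈ 55.87006, π⊥ = 10+19·τ' ≈ 2.12994 ∉ [0.7, 1.1) ⇒ out
candidate 2: (m,n)=(-4,-15) → π∥ = -4-15·τ ≈ -40.21320, π⊥ = -4-15·τ' ≈ 2.21320 ∉ [0.7, 1.1) ⇒ out
candidate 3: (m,n)=(-8,-24) → π∥ = -8-24·τ ≈ -65.94113, π⊥ = -8-24·τ' ≈ 1.94113 ∉ [0.7, 1.1) ⇒ out
candidate 4: (m,n)=(4,4) → π∥ = 4+4·τ ≈ 13.65685, π⊥ = 4+4·τ' ≈ 2.34315 ∉ [0.7, 1.1) ⇒ out
candidate 5: (m,n)=(-17,-13) → π∥ = -17-13·τ ≈ -48.38478, π⊥ = -17-13·τ' ≈ -11.61522 ∉ [0.7, 1.1) ⇒ out
candidate 6: (m,n)=(-4,-11) → π∥ = -4-11·τ ≈ -30.55635, π⊥ = -4-11·τ' ≈ 0.55635 ∉ [0.7, 1.1) ⇒ out
candidate 7: (m,n)=(11,21) → π∥ = 11+21·τ ≈ 61.69848, π⊥ = 11+21·τ' ≈ 2.30152 ∉ [0.7, 1.1) ⇒ out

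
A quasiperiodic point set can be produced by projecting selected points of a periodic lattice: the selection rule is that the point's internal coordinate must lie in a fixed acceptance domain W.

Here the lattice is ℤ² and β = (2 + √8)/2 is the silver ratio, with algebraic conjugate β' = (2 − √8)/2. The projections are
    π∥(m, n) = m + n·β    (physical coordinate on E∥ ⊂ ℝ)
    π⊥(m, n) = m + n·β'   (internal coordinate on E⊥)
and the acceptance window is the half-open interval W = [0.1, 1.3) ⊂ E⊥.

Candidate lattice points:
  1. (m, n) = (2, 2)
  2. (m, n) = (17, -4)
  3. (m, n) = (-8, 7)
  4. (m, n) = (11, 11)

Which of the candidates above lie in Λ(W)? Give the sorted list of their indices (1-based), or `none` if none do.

1

Numerically β ≈ 2.4142 and β' = −1/β ≈ -0.4142.
#1 (2,2): internal coord 2 + (2)·β' = +1.1716; +1.1716 ∈ [0.1, 1.3) → IN Λ
#2 (17,-4): internal coord 17 + (-4)·β' = +18.6569; +18.6569 ∉ [0.1, 1.3) → out
#3 (-8,7): internal coord -8 + (7)·β' = -10.8995; -10.8995 ∉ [0.1, 1.3) → out
#4 (11,11): internal coord 11 + (11)·β' = +6.4437; +6.4437 ∉ [0.1, 1.3) → out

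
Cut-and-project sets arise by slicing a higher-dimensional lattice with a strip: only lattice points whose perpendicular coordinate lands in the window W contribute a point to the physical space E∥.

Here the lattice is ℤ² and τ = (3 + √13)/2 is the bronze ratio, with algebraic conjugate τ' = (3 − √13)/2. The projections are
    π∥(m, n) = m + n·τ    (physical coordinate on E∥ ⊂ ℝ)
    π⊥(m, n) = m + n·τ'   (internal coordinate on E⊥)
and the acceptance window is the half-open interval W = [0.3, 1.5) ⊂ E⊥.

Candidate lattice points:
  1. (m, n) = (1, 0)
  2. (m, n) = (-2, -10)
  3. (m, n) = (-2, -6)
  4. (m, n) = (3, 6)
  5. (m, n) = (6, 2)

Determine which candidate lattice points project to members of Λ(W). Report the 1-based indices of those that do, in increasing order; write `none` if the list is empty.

1, 2, 4

τ' = (3−√13)/2 ≈ -0.302776.
[1] lift (1,0): star map gives 1.000000; window check 0.3 ≤ 1.000000 < 1.5 is true → IN Λ
[2] lift (-2,-10): star map gives 1.027756; window check 0.3 ≤ 1.027756 < 1.5 is true → IN Λ
[3] lift (-2,-6): star map gives -0.183346; window check 0.3 ≤ -0.183346 < 1.5 is false → out
[4] lift (3,6): star map gives 1.183346; window check 0.3 ≤ 1.183346 < 1.5 is true → IN Λ
[5] lift (6,2): star map gives 5.394449; window check 0.3 ≤ 5.394449 < 1.5 is false → out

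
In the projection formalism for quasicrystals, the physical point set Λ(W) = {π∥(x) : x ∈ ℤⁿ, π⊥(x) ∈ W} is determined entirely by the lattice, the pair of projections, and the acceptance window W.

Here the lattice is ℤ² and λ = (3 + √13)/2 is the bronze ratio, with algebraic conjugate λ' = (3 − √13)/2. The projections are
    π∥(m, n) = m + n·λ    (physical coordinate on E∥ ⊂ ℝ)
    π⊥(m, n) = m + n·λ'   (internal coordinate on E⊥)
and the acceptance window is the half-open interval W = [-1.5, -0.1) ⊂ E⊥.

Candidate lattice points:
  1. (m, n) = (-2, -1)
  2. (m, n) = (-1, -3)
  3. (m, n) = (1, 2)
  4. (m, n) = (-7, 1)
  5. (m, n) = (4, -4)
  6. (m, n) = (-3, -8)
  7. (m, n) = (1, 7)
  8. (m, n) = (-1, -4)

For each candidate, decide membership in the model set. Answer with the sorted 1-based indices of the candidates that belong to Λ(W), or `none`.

Compute λ' = (3−√13)/2 = -0.30278, so π⊥(m,n) = m -0.30278·n.
#1 (-2,-1): internal coord -2 + (-1)·λ' = -1.69722; -1.69722 ∉ [-1.5, -0.1) → out
#2 (-1,-3): internal coord -1 + (-3)·λ' = -0.09167; -0.09167 ∉ [-1.5, -0.1) → out
#3 (1,2): internal coord 1 + (2)·λ' = +0.39445; +0.39445 ∉ [-1.5, -0.1) → out
#4 (-7,1): internal coord -7 + (1)·λ' = -7.30278; -7.30278 ∉ [-1.5, -0.1) → out
#5 (4,-4): internal coord 4 + (-4)·λ' = +5.21110; +5.21110 ∉ [-1.5, -0.1) → out
#6 (-3,-8): internal coord -3 + (-8)·λ' = -0.57779; -0.57779 ∈ [-1.5, -0.1) → IN Λ
#7 (1,7): internal coord 1 + (7)·λ' = -1.11943; -1.11943 ∈ [-1.5, -0.1) → IN Λ
#8 (-1,-4): internal coord -1 + (-4)·λ' = +0.21110; +0.21110 ∉ [-1.5, -0.1) → out

6, 7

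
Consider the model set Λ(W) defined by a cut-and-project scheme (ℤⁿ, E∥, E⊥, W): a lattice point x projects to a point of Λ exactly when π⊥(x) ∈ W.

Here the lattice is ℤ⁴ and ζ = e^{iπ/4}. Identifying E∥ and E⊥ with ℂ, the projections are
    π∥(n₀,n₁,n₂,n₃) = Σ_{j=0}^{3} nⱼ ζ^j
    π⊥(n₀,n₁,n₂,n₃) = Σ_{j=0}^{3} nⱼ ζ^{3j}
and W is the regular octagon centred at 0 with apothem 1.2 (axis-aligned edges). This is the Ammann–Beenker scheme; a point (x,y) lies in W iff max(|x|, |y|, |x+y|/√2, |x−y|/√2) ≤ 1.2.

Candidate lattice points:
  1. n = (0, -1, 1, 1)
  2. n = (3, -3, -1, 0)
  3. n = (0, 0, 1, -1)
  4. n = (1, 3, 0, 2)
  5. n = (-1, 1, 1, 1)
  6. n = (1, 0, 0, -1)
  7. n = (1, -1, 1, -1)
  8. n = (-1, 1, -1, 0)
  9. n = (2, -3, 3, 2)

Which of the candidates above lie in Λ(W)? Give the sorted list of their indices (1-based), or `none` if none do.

π⊥(n) = n₀ + n₁ζ³ + n₂ζ⁶ + n₃ζ⁹ where ζ = e^{iπ/4}.
candidate 1: n = (0, -1, 1, 1) → π⊥ ≈ (+1.4142, -1.0000); max(|x|,|y|,|x±y|/√2) = 1.7071 > 1.2 ⇒ ∉ W
candidate 2: n = (3, -3, -1, 0) → π⊥ ≈ (+5.1213, -1.1213); max(|x|,|y|,|x±y|/√2) = 5.1213 > 1.2 ⇒ ∉ W
candidate 3: n = (0, 0, 1, -1) → π⊥ ≈ (-0.7071, -1.7071); max(|x|,|y|,|x±y|/√2) = 1.7071 > 1.2 ⇒ ∉ W
candidate 4: n = (1, 3, 0, 2) → π⊥ ≈ (+0.2929, +3.5355); max(|x|,|y|,|x±y|/√2) = 3.5355 > 1.2 ⇒ ∉ W
candidate 5: n = (-1, 1, 1, 1) → π⊥ ≈ (-1.0000, +0.4142); max(|x|,|y|,|x±y|/√2) = 1.0000 ≤ 1.2 ⇒ ∈ W
candidate 6: n = (1, 0, 0, -1) → π⊥ ≈ (+0.2929, -0.7071); max(|x|,|y|,|x±y|/√2) = 0.7071 ≤ 1.2 ⇒ ∈ W
candidate 7: n = (1, -1, 1, -1) → π⊥ ≈ (+1.0000, -2.4142); max(|x|,|y|,|x±y|/√2) = 2.4142 > 1.2 ⇒ ∉ W
candidate 8: n = (-1, 1, -1, 0) → π⊥ ≈ (-1.7071, +1.7071); max(|x|,|y|,|x±y|/√2) = 2.4142 > 1.2 ⇒ ∉ W
candidate 9: n = (2, -3, 3, 2) → π⊥ ≈ (+5.5355, -3.7071); max(|x|,|y|,|x±y|/√2) = 6.5355 > 1.2 ⇒ ∉ W

5, 6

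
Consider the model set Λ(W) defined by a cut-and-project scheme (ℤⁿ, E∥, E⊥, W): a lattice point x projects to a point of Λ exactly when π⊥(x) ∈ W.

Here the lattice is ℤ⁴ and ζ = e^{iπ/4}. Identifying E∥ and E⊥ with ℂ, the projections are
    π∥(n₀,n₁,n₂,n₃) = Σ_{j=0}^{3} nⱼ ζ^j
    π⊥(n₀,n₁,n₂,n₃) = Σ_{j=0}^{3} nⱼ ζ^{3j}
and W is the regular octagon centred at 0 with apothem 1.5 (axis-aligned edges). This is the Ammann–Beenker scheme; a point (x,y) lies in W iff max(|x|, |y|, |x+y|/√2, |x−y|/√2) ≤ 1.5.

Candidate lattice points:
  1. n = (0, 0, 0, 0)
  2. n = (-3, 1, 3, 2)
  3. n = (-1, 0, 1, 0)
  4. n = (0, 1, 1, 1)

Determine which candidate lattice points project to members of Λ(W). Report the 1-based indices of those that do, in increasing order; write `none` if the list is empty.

π⊥(n) = n₀ + n₁ζ³ + n₂ζ⁶ + n₃ζ⁹ where ζ = e^{iπ/4}.
#1 (0, 0, 0, 0): internal (0.00000, 0.00000); octagon support 0.00000 vs apothem 1.5 → ∈ W
#2 (-3, 1, 3, 2): internal (-2.29289, -0.87868); octagon support 2.29289 vs apothem 1.5 → ∉ W
#3 (-1, 0, 1, 0): internal (-1.00000, -1.00000); octagon support 1.41421 vs apothem 1.5 → ∈ W
#4 (0, 1, 1, 1): internal (0.00000, 0.41421); octagon support 0.41421 vs apothem 1.5 → ∈ W

1, 3, 4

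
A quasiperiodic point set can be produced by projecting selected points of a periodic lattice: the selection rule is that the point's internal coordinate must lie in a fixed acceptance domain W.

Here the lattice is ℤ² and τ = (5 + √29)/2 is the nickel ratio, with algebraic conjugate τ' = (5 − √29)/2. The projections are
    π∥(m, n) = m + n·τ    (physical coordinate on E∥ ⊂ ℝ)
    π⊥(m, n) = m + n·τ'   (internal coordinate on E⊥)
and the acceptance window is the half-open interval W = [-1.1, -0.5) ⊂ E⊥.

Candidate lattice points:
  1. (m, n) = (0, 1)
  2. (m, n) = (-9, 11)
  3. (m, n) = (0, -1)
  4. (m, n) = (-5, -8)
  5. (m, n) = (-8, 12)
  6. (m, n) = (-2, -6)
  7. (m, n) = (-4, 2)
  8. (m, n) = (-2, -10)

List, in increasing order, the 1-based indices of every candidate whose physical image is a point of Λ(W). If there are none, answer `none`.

Compute τ' = (5−√29)/2 = -0.192582, so π⊥(m,n) = m -0.192582·n.
[1] lift (0,1): star map gives -0.192582; window check -1.1 ≤ -0.192582 < -0.5 is false → out
[2] lift (-9,11): star map gives -11.118406; window check -1.1 ≤ -11.118406 < -0.5 is false → out
[3] lift (0,-1): star map gives 0.192582; window check -1.1 ≤ 0.192582 < -0.5 is false → out
[4] lift (-5,-8): star map gives -3.459341; window check -1.1 ≤ -3.459341 < -0.5 is false → out
[5] lift (-8,12): star map gives -10.310989; window check -1.1 ≤ -10.310989 < -0.5 is false → out
[6] lift (-2,-6): star map gives -0.844506; window check -1.1 ≤ -0.844506 < -0.5 is true → IN Λ
[7] lift (-4,2): star map gives -4.385165; window check -1.1 ≤ -4.385165 < -0.5 is false → out
[8] lift (-2,-10): star map gives -0.074176; window check -1.1 ≤ -0.074176 < -0.5 is false → out

6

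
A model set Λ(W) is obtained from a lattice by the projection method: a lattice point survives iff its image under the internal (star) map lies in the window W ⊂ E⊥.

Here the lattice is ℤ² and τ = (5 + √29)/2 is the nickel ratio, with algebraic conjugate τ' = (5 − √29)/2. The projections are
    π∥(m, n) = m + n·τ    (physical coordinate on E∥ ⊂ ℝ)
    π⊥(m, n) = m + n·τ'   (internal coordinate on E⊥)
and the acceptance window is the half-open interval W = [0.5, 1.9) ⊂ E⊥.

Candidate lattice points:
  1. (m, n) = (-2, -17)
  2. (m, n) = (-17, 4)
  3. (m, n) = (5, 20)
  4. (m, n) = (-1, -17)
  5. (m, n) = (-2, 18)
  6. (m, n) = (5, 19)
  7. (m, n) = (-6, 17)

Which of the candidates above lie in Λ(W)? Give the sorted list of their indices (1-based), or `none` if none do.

Numerically τ ≈ 5.19258 and τ' = −1/τ ≈ -0.19258.
#1 (-2,-17): internal coord -2 + (-17)·τ' = +1.27390; +1.27390 ∈ [0.5, 1.9) → IN Λ
#2 (-17,4): internal coord -17 + (4)·τ' = -17.77033; -17.77033 ∉ [0.5, 1.9) → out
#3 (5,20): internal coord 5 + (20)·τ' = +1.14835; +1.14835 ∈ [0.5, 1.9) → IN Λ
#4 (-1,-17): internal coord -1 + (-17)·τ' = +2.27390; +2.27390 ∉ [0.5, 1.9) → out
#5 (-2,18): internal coord -2 + (18)·τ' = -5.46648; -5.46648 ∉ [0.5, 1.9) → out
#6 (5,19): internal coord 5 + (19)·τ' = +1.34093; +1.34093 ∈ [0.5, 1.9) → IN Λ
#7 (-6,17): internal coord -6 + (17)·τ' = -9.27390; -9.27390 ∉ [0.5, 1.9) → out

1, 3, 6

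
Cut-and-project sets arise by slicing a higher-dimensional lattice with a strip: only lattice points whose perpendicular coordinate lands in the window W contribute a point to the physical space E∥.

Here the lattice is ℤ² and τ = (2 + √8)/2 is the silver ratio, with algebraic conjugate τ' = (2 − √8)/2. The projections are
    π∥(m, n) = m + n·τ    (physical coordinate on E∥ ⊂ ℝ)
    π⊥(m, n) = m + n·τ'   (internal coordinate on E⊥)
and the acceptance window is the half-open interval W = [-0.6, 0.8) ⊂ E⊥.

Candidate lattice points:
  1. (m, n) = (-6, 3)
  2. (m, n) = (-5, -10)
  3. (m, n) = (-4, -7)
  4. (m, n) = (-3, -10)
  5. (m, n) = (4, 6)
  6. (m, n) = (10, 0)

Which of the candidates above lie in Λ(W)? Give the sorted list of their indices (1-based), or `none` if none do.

none

τ' = (2−√8)/2 ≈ -0.414214.
#1 (-6,3): internal coord -6 + (3)·τ' = -7.242641; -7.242641 ∉ [-0.6, 0.8) → out
#2 (-5,-10): internal coord -5 + (-10)·τ' = -0.857864; -0.857864 ∉ [-0.6, 0.8) → out
#3 (-4,-7): internal coord -4 + (-7)·τ' = -1.100505; -1.100505 ∉ [-0.6, 0.8) → out
#4 (-3,-10): internal coord -3 + (-10)·τ' = +1.142136; +1.142136 ∉ [-0.6, 0.8) → out
#5 (4,6): internal coord 4 + (6)·τ' = +1.514719; +1.514719 ∉ [-0.6, 0.8) → out
#6 (10,0): internal coord 10 + (0)·τ' = +10.000000; +10.000000 ∉ [-0.6, 0.8) → out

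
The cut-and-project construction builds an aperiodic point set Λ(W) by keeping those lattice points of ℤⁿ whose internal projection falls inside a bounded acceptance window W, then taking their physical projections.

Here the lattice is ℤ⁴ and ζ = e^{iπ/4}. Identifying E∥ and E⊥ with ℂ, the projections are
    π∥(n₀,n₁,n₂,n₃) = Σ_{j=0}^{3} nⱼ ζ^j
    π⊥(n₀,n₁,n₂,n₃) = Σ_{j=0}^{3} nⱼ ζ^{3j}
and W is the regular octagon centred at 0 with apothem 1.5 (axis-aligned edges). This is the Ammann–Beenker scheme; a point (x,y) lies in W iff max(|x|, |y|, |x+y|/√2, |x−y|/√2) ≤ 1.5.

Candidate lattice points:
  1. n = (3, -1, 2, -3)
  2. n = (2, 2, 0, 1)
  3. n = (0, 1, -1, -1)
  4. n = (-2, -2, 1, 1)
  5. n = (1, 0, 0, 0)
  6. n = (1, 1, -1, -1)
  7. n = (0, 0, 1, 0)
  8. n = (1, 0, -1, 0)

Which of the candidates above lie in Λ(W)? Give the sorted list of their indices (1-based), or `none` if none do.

5, 6, 7, 8

With ζ = e^{iπ/4} the internal vectors are ζ^0,ζ^3,ζ^6,ζ^9.
#1 (3, -1, 2, -3): internal (1.5858, -4.8284); octagon support 4.8284 vs apothem 1.5 → ∉ W
#2 (2, 2, 0, 1): internal (1.2929, 2.1213); octagon support 2.4142 vs apothem 1.5 → ∉ W
#3 (0, 1, -1, -1): internal (-1.4142, 1.0000); octagon support 1.7071 vs apothem 1.5 → ∉ W
#4 (-2, -2, 1, 1): internal (0.1213, -1.7071); octagon support 1.7071 vs apothem 1.5 → ∉ W
#5 (1, 0, 0, 0): internal (1.0000, 0.0000); octagon support 1.0000 vs apothem 1.5 → ∈ W
#6 (1, 1, -1, -1): internal (-0.4142, 1.0000); octagon support 1.0000 vs apothem 1.5 → ∈ W
#7 (0, 0, 1, 0): internal (0.0000, -1.0000); octagon support 1.0000 vs apothem 1.5 → ∈ W
#8 (1, 0, -1, 0): internal (1.0000, 1.0000); octagon support 1.4142 vs apothem 1.5 → ∈ W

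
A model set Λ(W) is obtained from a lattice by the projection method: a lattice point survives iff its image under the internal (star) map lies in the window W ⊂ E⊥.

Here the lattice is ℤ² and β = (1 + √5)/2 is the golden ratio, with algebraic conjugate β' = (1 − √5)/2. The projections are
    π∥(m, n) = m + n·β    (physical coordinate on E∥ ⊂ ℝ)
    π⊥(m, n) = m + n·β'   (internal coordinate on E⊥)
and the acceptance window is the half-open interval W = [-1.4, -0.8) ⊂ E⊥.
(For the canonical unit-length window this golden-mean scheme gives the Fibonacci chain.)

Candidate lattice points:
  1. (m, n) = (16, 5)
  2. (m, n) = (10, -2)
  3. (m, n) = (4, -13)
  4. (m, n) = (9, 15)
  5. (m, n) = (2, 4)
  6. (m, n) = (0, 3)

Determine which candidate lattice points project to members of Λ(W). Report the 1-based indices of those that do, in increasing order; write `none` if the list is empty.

none

β' = (1−√5)/2 ≈ -0.61803.
[1] lift (16,5): star map gives 12.90983; window check -1.4 ≤ 12.90983 < -0.8 is false → out
[2] lift (10,-2): star map gives 11.23607; window check -1.4 ≤ 11.23607 < -0.8 is false → out
[3] lift (4,-13): star map gives 12.03444; window check -1.4 ≤ 12.03444 < -0.8 is false → out
[4] lift (9,15): star map gives -0.27051; window check -1.4 ≤ -0.27051 < -0.8 is false → out
[5] lift (2,4): star map gives -0.47214; window check -1.4 ≤ -0.47214 < -0.8 is false → out
[6] lift (0,3): star map gives -1.85410; window check -1.4 ≤ -1.85410 < -0.8 is false → out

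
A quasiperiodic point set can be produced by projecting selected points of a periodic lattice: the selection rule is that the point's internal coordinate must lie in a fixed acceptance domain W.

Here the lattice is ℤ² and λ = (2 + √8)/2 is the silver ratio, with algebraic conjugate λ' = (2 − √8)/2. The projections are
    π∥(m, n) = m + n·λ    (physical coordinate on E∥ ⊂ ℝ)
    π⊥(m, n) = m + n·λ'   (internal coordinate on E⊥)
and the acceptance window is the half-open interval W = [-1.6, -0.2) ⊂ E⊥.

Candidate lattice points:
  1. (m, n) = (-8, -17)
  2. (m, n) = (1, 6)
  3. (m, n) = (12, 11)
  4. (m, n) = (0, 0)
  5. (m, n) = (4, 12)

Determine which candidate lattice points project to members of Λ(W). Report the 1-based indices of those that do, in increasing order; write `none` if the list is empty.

1, 2, 5

λ' = (2−√8)/2 ≈ -0.41421.
[1] lift (-8,-17): star map gives -0.95837; window check -1.6 ≤ -0.95837 < -0.2 is true → IN Λ
[2] lift (1,6): star map gives -1.48528; window check -1.6 ≤ -1.48528 < -0.2 is true → IN Λ
[3] lift (12,11): star map gives 7.44365; window check -1.6 ≤ 7.44365 < -0.2 is false → out
[4] lift (0,0): star map gives 0.00000; window check -1.6 ≤ 0.00000 < -0.2 is false → out
[5] lift (4,12): star map gives -0.97056; window check -1.6 ≤ -0.97056 < -0.2 is true → IN Λ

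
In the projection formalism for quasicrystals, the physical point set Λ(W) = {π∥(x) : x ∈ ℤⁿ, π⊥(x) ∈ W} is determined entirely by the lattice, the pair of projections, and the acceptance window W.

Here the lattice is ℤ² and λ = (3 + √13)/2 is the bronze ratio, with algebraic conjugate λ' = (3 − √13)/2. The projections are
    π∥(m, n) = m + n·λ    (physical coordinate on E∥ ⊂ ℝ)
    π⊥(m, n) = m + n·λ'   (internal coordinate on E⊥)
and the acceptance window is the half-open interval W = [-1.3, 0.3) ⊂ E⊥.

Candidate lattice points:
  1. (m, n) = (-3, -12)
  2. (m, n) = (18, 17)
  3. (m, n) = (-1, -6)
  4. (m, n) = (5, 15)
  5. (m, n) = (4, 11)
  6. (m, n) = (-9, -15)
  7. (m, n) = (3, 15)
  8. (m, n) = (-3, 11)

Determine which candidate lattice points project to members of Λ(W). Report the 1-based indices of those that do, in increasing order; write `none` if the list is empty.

none

Compute λ' = (3−√13)/2 = -0.3028, so π⊥(m,n) = m -0.3028·n.
candidate 1: (m,n)=(-3,-12) → π∥ = -3-12·λ ≈ -42.6333, π⊥ = -3-12·λ' ≈ 0.6333 ∉ [-1.3, 0.3) ⇒ out
candidate 2: (m,n)=(18,17) → π∥ = 18+17·λ ≈ 74.1472, π⊥ = 18+17·λ' ≈ 12.8528 ∉ [-1.3, 0.3) ⇒ out
candidate 3: (m,n)=(-1,-6) → π∥ = -1-6·λ ≈ -20.8167, π⊥ = -1-6·λ' ≈ 0.8167 ∉ [-1.3, 0.3) ⇒ out
candidate 4: (m,n)=(5,15) → π∥ = 5+15·λ ≈ 54.5416, π⊥ = 5+15·λ' ≈ 0.4584 ∉ [-1.3, 0.3) ⇒ out
candidate 5: (m,n)=(4,11) → π∥ = 4+11·λ ≈ 40.3305, π⊥ = 4+11·λ' ≈ 0.6695 ∉ [-1.3, 0.3) ⇒ out
candidate 6: (m,n)=(-9,-15) → π∥ = -9-15·λ ≈ -58.5416, π⊥ = -9-15·λ' ≈ -4.4584 ∉ [-1.3, 0.3) ⇒ out
candidate 7: (m,n)=(3,15) → π∥ = 3+15·λ ≈ 52.5416, π⊥ = 3+15·λ' ≈ -1.5416 ∉ [-1.3, 0.3) ⇒ out
candidate 8: (m,n)=(-3,11) → π∥ = -3+11·λ ≈ 33.3305, π⊥ = -3+11·λ' ≈ -6.3305 ∉ [-1.3, 0.3) ⇒ out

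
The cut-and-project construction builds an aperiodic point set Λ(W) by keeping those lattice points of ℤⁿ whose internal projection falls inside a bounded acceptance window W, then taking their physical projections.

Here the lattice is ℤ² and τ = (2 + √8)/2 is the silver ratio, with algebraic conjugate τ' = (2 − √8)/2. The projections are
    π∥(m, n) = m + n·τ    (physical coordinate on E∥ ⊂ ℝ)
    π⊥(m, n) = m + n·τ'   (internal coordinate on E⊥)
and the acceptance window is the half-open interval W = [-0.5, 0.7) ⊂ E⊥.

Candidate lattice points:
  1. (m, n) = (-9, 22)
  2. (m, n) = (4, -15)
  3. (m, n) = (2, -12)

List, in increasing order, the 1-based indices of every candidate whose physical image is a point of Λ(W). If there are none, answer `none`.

none

τ' = (2−√8)/2 ≈ -0.414214.
#1 (-9,22): internal coord -9 + (22)·τ' = -18.112698; -18.112698 ∉ [-0.5, 0.7) → out
#2 (4,-15): internal coord 4 + (-15)·τ' = +10.213203; +10.213203 ∉ [-0.5, 0.7) → out
#3 (2,-12): internal coord 2 + (-12)·τ' = +6.970563; +6.970563 ∉ [-0.5, 0.7) → out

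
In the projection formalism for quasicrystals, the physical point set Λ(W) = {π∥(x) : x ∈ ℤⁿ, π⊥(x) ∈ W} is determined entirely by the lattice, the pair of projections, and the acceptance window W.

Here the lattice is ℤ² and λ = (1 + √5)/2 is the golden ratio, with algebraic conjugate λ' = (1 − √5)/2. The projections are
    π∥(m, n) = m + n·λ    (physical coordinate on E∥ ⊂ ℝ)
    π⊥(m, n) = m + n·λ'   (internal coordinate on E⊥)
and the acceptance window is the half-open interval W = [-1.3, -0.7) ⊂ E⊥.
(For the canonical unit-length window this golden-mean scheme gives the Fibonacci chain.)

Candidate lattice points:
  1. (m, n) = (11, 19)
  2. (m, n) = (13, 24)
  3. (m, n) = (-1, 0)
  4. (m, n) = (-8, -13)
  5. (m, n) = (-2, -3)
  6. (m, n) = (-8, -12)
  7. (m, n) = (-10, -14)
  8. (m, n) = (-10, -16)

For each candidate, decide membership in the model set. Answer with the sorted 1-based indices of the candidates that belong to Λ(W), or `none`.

1, 3

Numerically λ ≈ 1.618034 and λ' = −1/λ ≈ -0.618034.
candidate 1: (m,n)=(11,19) → π∥ = 11+19·λ ≈ 41.742646, π⊥ = 11+19·λ' ≈ -0.742646 ∈ [-1.3, -0.7) ⇒ IN Λ
candidate 2: (m,n)=(13,24) → π∥ = 13+24·λ ≈ 51.832816, π⊥ = 13+24·λ' ≈ -1.832816 ∉ [-1.3, -0.7) ⇒ out
candidate 3: (m,n)=(-1,0) → π∥ = -1+0·λ ≈ -1.000000, π⊥ = -1+0·λ' ≈ -1.000000 ∈ [-1.3, -0.7) ⇒ IN Λ
candidate 4: (m,n)=(-8,-13) → π∥ = -8-13·λ ≈ -29.034442, π⊥ = -8-13·λ' ≈ 0.034442 ∉ [-1.3, -0.7) ⇒ out
candidate 5: (m,n)=(-2,-3) → π∥ = -2-3·λ ≈ -6.854102, π⊥ = -2-3·λ' ≈ -0.145898 ∉ [-1.3, -0.7) ⇒ out
candidate 6: (m,n)=(-8,-12) → π∥ = -8-12·λ ≈ -27.416408, π⊥ = -8-12·λ' ≈ -0.583592 ∉ [-1.3, -0.7) ⇒ out
candidate 7: (m,n)=(-10,-14) → π∥ = -10-14·λ ≈ -32.652476, π⊥ = -10-14·λ' ≈ -1.347524 ∉ [-1.3, -0.7) ⇒ out
candidate 8: (m,n)=(-10,-16) → π∥ = -10-16·λ ≈ -35.888544, π⊥ = -10-16·λ' ≈ -0.111456 ∉ [-1.3, -0.7) ⇒ out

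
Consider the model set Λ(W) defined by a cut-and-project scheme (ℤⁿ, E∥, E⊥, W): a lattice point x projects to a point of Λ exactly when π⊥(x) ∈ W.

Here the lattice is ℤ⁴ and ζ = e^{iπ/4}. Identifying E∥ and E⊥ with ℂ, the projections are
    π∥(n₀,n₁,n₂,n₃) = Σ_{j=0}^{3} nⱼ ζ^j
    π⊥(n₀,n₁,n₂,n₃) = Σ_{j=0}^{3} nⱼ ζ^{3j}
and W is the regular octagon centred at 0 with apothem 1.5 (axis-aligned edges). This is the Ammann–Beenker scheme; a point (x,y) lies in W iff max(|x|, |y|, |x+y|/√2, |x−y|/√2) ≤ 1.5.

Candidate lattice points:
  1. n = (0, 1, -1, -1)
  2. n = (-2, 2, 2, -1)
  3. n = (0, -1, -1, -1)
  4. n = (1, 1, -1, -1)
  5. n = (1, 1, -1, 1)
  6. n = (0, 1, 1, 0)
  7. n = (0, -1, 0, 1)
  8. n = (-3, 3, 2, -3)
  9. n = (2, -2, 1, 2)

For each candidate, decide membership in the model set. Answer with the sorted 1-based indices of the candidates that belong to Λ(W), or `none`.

3, 4, 6, 7

π⊥(n) = n₀ + n₁ζ³ + n₂ζ⁶ + n₃ζ⁹ where ζ = e^{iπ/4}.
#1 (0, 1, -1, -1): internal (-1.41421, 1.00000); octagon support 1.70711 vs apothem 1.5 → ∉ W
#2 (-2, 2, 2, -1): internal (-4.12132, -1.29289); octagon support 4.12132 vs apothem 1.5 → ∉ W
#3 (0, -1, -1, -1): internal (0.00000, -0.41421); octagon support 0.41421 vs apothem 1.5 → ∈ W
#4 (1, 1, -1, -1): internal (-0.41421, 1.00000); octagon support 1.00000 vs apothem 1.5 → ∈ W
#5 (1, 1, -1, 1): internal (1.00000, 2.41421); octagon support 2.41421 vs apothem 1.5 → ∉ W
#6 (0, 1, 1, 0): internal (-0.70711, -0.29289); octagon support 0.70711 vs apothem 1.5 → ∈ W
#7 (0, -1, 0, 1): internal (1.41421, 0.00000); octagon support 1.41421 vs apothem 1.5 → ∈ W
#8 (-3, 3, 2, -3): internal (-7.24264, -2.00000); octagon support 7.24264 vs apothem 1.5 → ∉ W
#9 (2, -2, 1, 2): internal (4.82843, -1.00000); octagon support 4.82843 vs apothem 1.5 → ∉ W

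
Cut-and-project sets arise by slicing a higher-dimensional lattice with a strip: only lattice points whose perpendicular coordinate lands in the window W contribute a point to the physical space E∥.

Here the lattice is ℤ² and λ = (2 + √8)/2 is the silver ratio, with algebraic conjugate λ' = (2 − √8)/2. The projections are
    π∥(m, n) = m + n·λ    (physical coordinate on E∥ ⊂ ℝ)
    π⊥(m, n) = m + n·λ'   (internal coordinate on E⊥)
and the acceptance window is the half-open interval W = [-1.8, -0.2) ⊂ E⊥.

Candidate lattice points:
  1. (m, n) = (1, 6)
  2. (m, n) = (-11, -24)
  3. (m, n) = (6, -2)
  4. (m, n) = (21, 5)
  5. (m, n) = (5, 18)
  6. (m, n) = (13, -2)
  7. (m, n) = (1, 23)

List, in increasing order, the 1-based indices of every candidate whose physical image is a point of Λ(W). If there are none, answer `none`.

Numerically λ ≈ 2.4142 and λ' = −1/λ ≈ -0.4142.
candidate 1: (m,n)=(1,6) → π∥ = 1+6·λ ≈ 15.4853, π⊥ = 1+6·λ' ≈ -1.4853 ∈ [-1.8, -0.2) ⇒ IN Λ
candidate 2: (m,n)=(-11,-24) → π∥ = -11-24·λ ≈ -68.9411, π⊥ = -11-24·λ' ≈ -1.0589 ∈ [-1.8, -0.2) ⇒ IN Λ
candidate 3: (m,n)=(6,-2) → π∥ = 6-2·λ ≈ 1.1716, π⊥ = 6-2·λ' ≈ 6.8284 ∉ [-1.8, -0.2) ⇒ out
candidate 4: (m,n)=(21,5) → π∥ = 21+5·λ ≈ 33.0711, π⊥ = 21+5·λ' ≈ 18.9289 ∉ [-1.8, -0.2) ⇒ out
candidate 5: (m,n)=(5,18) → π∥ = 5+18·λ ≈ 48.4558, π⊥ = 5+18·λ' ≈ -2.4558 ∉ [-1.8, -0.2) ⇒ out
candidate 6: (m,n)=(13,-2) → π∥ = 13-2·λ ≈ 8.1716, π⊥ = 13-2·λ' ≈ 13.8284 ∉ [-1.8, -0.2) ⇒ out
candidate 7: (m,n)=(1,23) → π∥ = 1+23·λ ≈ 56.5269, π⊥ = 1+23·λ' ≈ -8.5269 ∉ [-1.8, -0.2) ⇒ out

1, 2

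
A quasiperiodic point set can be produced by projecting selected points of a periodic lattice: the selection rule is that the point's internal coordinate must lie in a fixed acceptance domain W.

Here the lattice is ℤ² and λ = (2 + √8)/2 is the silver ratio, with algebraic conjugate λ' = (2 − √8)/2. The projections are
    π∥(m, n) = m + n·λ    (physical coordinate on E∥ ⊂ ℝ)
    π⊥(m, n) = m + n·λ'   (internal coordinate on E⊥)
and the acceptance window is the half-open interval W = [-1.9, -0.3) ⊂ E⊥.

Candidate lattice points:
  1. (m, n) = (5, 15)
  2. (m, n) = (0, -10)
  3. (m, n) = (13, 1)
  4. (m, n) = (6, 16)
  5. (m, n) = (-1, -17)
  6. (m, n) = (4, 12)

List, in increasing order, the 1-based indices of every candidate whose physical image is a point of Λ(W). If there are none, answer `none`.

1, 4, 6

Numerically λ ≈ 2.41421 and λ' = −1/λ ≈ -0.41421.
candidate 1: (m,n)=(5,15) → π∥ = 5+15·λ ≈ 41.21320, π⊥ = 5+15·λ' ≈ -1.21320 ∈ [-1.9, -0.3) ⇒ IN Λ
candidate 2: (m,n)=(0,-10) → π∥ = 0-10·λ ≈ -24.14214, π⊥ = 0-10·λ' ≈ 4.14214 ∉ [-1.9, -0.3) ⇒ out
candidate 3: (m,n)=(13,1) → π∥ = 13+1·λ ≈ 15.41421, π⊥ = 13+1·λ' ≈ 12.58579 ∉ [-1.9, -0.3) ⇒ out
candidate 4: (m,n)=(6,16) → π∥ = 6+16·λ ≈ 44.62742, π⊥ = 6+16·λ' ≈ -0.62742 ∈ [-1.9, -0.3) ⇒ IN Λ
candidate 5: (m,n)=(-1,-17) → π∥ = -1-17·λ ≈ -42.04163, π⊥ = -1-17·λ' ≈ 6.04163 ∉ [-1.9, -0.3) ⇒ out
candidate 6: (m,n)=(4,12) → π∥ = 4+12·λ ≈ 32.97056, π⊥ = 4+12·λ' ≈ -0.97056 ∈ [-1.9, -0.3) ⇒ IN Λ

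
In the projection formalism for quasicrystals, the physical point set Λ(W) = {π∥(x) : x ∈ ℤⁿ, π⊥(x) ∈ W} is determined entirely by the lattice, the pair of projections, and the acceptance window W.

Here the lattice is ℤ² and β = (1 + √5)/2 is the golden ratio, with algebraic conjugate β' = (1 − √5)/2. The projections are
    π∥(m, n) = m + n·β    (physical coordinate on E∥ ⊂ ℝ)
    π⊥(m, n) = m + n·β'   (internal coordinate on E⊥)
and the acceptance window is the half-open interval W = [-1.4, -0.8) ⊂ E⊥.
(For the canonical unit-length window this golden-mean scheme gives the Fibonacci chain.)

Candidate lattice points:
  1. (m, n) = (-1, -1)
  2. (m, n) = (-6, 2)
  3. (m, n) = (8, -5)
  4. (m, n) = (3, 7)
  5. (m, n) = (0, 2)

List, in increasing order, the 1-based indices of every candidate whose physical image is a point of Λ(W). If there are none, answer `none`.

4, 5

β' = (1−√5)/2 ≈ -0.6180.
[1] lift (-1,-1): star map gives -0.3820; window check -1.4 ≤ -0.3820 < -0.8 is false → out
[2] lift (-6,2): star map gives -7.2361; window check -1.4 ≤ -7.2361 < -0.8 is false → out
[3] lift (8,-5): star map gives 11.0902; window check -1.4 ≤ 11.0902 < -0.8 is false → out
[4] lift (3,7): star map gives -1.3262; window check -1.4 ≤ -1.3262 < -0.8 is true → IN Λ
[5] lift (0,2): star map gives -1.2361; window check -1.4 ≤ -1.2361 < -0.8 is true → IN Λ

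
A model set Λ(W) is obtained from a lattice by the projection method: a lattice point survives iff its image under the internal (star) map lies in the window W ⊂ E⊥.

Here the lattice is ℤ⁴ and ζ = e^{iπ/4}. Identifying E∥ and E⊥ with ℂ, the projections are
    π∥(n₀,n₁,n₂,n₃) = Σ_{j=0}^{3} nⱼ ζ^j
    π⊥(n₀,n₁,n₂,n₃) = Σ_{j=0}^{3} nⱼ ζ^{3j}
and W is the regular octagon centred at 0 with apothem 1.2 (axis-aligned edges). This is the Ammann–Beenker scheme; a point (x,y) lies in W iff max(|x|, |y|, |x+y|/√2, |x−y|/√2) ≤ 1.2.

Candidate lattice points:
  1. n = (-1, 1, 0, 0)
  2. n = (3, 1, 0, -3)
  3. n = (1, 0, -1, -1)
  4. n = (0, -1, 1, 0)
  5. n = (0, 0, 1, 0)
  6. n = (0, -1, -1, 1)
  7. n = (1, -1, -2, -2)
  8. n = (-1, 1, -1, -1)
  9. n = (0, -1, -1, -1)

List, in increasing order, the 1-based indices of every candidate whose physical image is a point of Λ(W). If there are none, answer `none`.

Internal map: ζ^{3j} for j=0..3 gives (1,0), (−√2/2,√2/2), (0,−1), (√2/2,√2/2).
#1 (-1, 1, 0, 0): internal (-1.7071, 0.7071); octagon support 1.7071 vs apothem 1.2 → ∉ W
#2 (3, 1, 0, -3): internal (0.1716, -1.4142); octagon support 1.4142 vs apothem 1.2 → ∉ W
#3 (1, 0, -1, -1): internal (0.2929, 0.2929); octagon support 0.4142 vs apothem 1.2 → ∈ W
#4 (0, -1, 1, 0): internal (0.7071, -1.7071); octagon support 1.7071 vs apothem 1.2 → ∉ W
#5 (0, 0, 1, 0): internal (0.0000, -1.0000); octagon support 1.0000 vs apothem 1.2 → ∈ W
#6 (0, -1, -1, 1): internal (1.4142, 1.0000); octagon support 1.7071 vs apothem 1.2 → ∉ W
#7 (1, -1, -2, -2): internal (0.2929, -0.1213); octagon support 0.2929 vs apothem 1.2 → ∈ W
#8 (-1, 1, -1, -1): internal (-2.4142, 1.0000); octagon support 2.4142 vs apothem 1.2 → ∉ W
#9 (0, -1, -1, -1): internal (0.0000, -0.4142); octagon support 0.4142 vs apothem 1.2 → ∈ W

3, 5, 7, 9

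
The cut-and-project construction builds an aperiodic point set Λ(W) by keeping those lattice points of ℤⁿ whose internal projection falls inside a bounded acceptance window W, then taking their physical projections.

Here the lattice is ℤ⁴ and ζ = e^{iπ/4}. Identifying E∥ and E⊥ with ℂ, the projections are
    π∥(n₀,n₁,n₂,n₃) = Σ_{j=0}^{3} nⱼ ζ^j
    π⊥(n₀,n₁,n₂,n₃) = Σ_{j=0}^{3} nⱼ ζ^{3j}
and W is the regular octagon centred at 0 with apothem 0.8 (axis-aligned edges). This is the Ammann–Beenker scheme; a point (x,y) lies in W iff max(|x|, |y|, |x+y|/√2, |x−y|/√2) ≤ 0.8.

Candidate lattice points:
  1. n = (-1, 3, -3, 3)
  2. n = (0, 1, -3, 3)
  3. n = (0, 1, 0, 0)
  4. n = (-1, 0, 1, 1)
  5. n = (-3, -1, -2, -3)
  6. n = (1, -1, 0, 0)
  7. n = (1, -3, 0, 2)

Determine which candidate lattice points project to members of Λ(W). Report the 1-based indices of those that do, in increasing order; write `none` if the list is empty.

4

Internal map: ζ^{3j} for j=0..3 gives (1,0), (−√2/2,√2/2), (0,−1), (√2/2,√2/2).
candidate 1: n = (-1, 3, -3, 3) → π⊥ ≈ (-1.00000, +7.24264); max(|x|,|y|,|x±y|/√2) = 7.24264 > 0.8 ⇒ ∉ W
candidate 2: n = (0, 1, -3, 3) → π⊥ ≈ (+1.41421, +5.82843); max(|x|,|y|,|x±y|/√2) = 5.82843 > 0.8 ⇒ ∉ W
candidate 3: n = (0, 1, 0, 0) → π⊥ ≈ (-0.70711, +0.70711); max(|x|,|y|,|x±y|/√2) = 1.00000 > 0.8 ⇒ ∉ W
candidate 4: n = (-1, 0, 1, 1) → π⊥ ≈ (-0.29289, -0.29289); max(|x|,|y|,|x±y|/√2) = 0.41421 ≤ 0.8 ⇒ ∈ W
candidate 5: n = (-3, -1, -2, -3) → π⊥ ≈ (-4.41421, -0.82843); max(|x|,|y|,|x±y|/√2) = 4.41421 > 0.8 ⇒ ∉ W
candidate 6: n = (1, -1, 0, 0) → π⊥ ≈ (+1.70711, -0.70711); max(|x|,|y|,|x±y|/√2) = 1.70711 > 0.8 ⇒ ∉ W
candidate 7: n = (1, -3, 0, 2) → π⊥ ≈ (+4.53553, -0.70711); max(|x|,|y|,|x±y|/√2) = 4.53553 > 0.8 ⇒ ∉ W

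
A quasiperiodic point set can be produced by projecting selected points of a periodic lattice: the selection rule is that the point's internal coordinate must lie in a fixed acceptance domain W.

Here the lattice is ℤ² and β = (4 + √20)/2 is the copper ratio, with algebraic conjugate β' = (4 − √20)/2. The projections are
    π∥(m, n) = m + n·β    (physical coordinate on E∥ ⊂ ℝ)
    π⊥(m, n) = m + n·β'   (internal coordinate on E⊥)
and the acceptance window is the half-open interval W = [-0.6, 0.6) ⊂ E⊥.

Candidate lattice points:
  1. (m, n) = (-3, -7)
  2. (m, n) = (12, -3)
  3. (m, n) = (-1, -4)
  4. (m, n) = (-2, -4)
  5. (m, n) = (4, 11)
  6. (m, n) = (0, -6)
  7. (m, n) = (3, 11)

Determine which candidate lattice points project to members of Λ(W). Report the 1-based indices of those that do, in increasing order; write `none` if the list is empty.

Compute β' = (4−√20)/2 = -0.2361, so π⊥(m,n) = m -0.2361·n.
candidate 1: (m,n)=(-3,-7) → π∥ = -3-7·β ≈ -32.6525, π⊥ = -3-7·β' ≈ -1.3475 ∉ [-0.6, 0.6) ⇒ out
candidate 2: (m,n)=(12,-3) → π∥ = 12-3·β ≈ -0.7082, π⊥ = 12-3·β' ≈ 12.7082 ∉ [-0.6, 0.6) ⇒ out
candidate 3: (m,n)=(-1,-4) → π∥ = -1-4·β ≈ -17.9443, π⊥ = -1-4·β' ≈ -0.0557 ∈ [-0.6, 0.6) ⇒ IN Λ
candidate 4: (m,n)=(-2,-4) → π∥ = -2-4·β ≈ -18.9443, π⊥ = -2-4·β' ≈ -1.0557 ∉ [-0.6, 0.6) ⇒ out
candidate 5: (m,n)=(4,11) → π∥ = 4+11·β ≈ 50.5967, π⊥ = 4+11·β' ≈ 1.4033 ∉ [-0.6, 0.6) ⇒ out
candidate 6: (m,n)=(0,-6) → π∥ = 0-6·β ≈ -25.4164, π⊥ = 0-6·β' ≈ 1.4164 ∉ [-0.6, 0.6) ⇒ out
candidate 7: (m,n)=(3,11) → π∥ = 3+11·β ≈ 49.5967, π⊥ = 3+11·β' ≈ 0.4033 ∈ [-0.6, 0.6) ⇒ IN Λ

3, 7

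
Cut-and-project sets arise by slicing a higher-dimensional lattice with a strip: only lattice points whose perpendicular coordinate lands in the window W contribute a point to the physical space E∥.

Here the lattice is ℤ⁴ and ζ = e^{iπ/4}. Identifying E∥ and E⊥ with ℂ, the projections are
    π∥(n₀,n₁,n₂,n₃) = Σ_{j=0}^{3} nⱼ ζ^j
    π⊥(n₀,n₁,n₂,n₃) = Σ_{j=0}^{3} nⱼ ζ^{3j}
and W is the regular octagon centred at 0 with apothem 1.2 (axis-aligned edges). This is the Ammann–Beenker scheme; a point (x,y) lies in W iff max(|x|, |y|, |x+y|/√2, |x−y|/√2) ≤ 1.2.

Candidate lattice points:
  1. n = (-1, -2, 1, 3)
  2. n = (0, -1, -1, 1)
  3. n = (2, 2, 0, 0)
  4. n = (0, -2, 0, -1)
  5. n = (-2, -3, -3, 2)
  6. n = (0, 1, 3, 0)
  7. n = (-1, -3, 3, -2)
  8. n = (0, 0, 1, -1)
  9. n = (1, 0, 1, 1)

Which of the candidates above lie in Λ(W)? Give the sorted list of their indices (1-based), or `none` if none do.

With ζ = e^{iπ/4} the internal vectors are ζ^0,ζ^3,ζ^6,ζ^9.
candidate 1: n = (-1, -2, 1, 3) → π⊥ ≈ (+2.5355, -0.2929); max(|x|,|y|,|x±y|/√2) = 2.5355 > 1.2 ⇒ ∉ W
candidate 2: n = (0, -1, -1, 1) → π⊥ ≈ (+1.4142, +1.0000); max(|x|,|y|,|x±y|/√2) = 1.7071 > 1.2 ⇒ ∉ W
candidate 3: n = (2, 2, 0, 0) → π⊥ ≈ (+0.5858, +1.4142); max(|x|,|y|,|x±y|/√2) = 1.4142 > 1.2 ⇒ ∉ W
candidate 4: n = (0, -2, 0, -1) → π⊥ ≈ (+0.7071, -2.1213); max(|x|,|y|,|x±y|/√2) = 2.1213 > 1.2 ⇒ ∉ W
candidate 5: n = (-2, -3, -3, 2) → π⊥ ≈ (+1.5355, +2.2929); max(|x|,|y|,|x±y|/√2) = 2.7071 > 1.2 ⇒ ∉ W
candidate 6: n = (0, 1, 3, 0) → π⊥ ≈ (-0.7071, -2.2929); max(|x|,|y|,|x±y|/√2) = 2.2929 > 1.2 ⇒ ∉ W
candidate 7: n = (-1, -3, 3, -2) → π⊥ ≈ (-0.2929, -6.5355); max(|x|,|y|,|x±y|/√2) = 6.5355 > 1.2 ⇒ ∉ W
candidate 8: n = (0, 0, 1, -1) → π⊥ ≈ (-0.7071, -1.7071); max(|x|,|y|,|x±y|/√2) = 1.7071 > 1.2 ⇒ ∉ W
candidate 9: n = (1, 0, 1, 1) → π⊥ ≈ (+1.7071, -0.2929); max(|x|,|y|,|x±y|/√2) = 1.7071 > 1.2 ⇒ ∉ W

none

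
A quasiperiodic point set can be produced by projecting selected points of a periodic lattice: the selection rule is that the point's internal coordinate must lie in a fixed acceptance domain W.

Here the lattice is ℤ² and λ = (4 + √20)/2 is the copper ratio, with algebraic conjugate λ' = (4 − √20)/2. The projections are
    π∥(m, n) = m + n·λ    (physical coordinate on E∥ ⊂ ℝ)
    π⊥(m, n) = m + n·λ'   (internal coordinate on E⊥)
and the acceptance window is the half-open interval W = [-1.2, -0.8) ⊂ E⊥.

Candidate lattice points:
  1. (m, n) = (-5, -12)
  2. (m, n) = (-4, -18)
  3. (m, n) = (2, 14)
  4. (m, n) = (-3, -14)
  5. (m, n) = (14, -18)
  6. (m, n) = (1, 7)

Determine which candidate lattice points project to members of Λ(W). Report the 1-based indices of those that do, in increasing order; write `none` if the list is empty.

none

Compute λ' = (4−√20)/2 = -0.23607, so π⊥(m,n) = m -0.23607·n.
#1 (-5,-12): internal coord -5 + (-12)·λ' = -2.16718; -2.16718 ∉ [-1.2, -0.8) → out
#2 (-4,-18): internal coord -4 + (-18)·λ' = +0.24922; +0.24922 ∉ [-1.2, -0.8) → out
#3 (2,14): internal coord 2 + (14)·λ' = -1.30495; -1.30495 ∉ [-1.2, -0.8) → out
#4 (-3,-14): internal coord -3 + (-14)·λ' = +0.30495; +0.30495 ∉ [-1.2, -0.8) → out
#5 (14,-18): internal coord 14 + (-18)·λ' = +18.24922; +18.24922 ∉ [-1.2, -0.8) → out
#6 (1,7): internal coord 1 + (7)·λ' = -0.65248; -0.65248 ∉ [-1.2, -0.8) → out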